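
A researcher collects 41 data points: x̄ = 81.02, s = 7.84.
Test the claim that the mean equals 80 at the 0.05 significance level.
One-sample t-test:
H₀: μ = 80
H₁: μ ≠ 80
df = n - 1 = 40
t = (x̄ - μ₀) / (s/√n) = (81.02 - 80) / (7.84/√41) = 0.833
p-value = 0.4098

Since p-value > α = 0.05, we fail to reject H₀.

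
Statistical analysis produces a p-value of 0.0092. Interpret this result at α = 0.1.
Since p = 0.0092 < α = 0.1, reject H₀.
There is sufficient evidence to reject the null hypothesis; the result is statistically significant at the 0.1 level.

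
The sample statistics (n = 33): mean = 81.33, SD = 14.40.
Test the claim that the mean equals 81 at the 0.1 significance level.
One-sample t-test:
H₀: μ = 81
H₁: μ ≠ 81
df = n - 1 = 32
t = (x̄ - μ₀) / (s/√n) = (81.33 - 81) / (14.40/√33) = 0.132
p-value = 0.8961

Since p-value > α = 0.1, we fail to reject H₀.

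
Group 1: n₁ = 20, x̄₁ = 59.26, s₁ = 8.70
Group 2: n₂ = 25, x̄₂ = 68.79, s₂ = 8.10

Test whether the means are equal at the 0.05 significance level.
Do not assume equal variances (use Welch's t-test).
Welch's two-sample t-test:
H₀: μ₁ = μ₂
H₁: μ₁ ≠ μ₂
s₁²/n₁ = 8.70²/20 = 3.7845,  s₂²/n₂ = 8.10²/25 = 2.6244
SE = √(s₁²/n₁ + s₂²/n₂) = √(3.7845 + 2.6244) = 2.5316
df (Welch-Satterthwaite) = (s₁²/n₁ + s₂²/n₂)² / [(s₁²/n₁)²/(n₁-1) + (s₂²/n₂)²/(n₂-1)] ≈ 39.46
t = (x̄₁ - x̄₂) / SE = (59.26 - 68.79) / 2.5316 = -9.53 / 2.5316 = -3.764
p-value = 0.0005

Since p-value < α = 0.05, we reject H₀.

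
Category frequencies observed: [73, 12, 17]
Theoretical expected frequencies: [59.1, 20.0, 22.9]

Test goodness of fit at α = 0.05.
Chi-square goodness of fit test:
H₀: observed counts match expected distribution
H₁: observed counts differ from expected distribution
df = k - 1 = 2
χ² = Σ(O - E)²/E
   = (73 - 59.1)²/59.1 + (12 - 20.0)²/20.0 + (17 - 22.9)²/22.9
   = 3.269 + 3.200 + 1.520
   = 7.99
p-value = 0.0184

Since p-value < α = 0.05, we reject H₀.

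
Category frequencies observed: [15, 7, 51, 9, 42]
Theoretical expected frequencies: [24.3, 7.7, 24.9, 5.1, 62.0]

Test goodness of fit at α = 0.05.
Chi-square goodness of fit test:
H₀: observed counts match expected distribution
H₁: observed counts differ from expected distribution
df = k - 1 = 4
χ² = Σ(O - E)²/E
   = (15 - 24.3)²/24.3 + (7 - 7.7)²/7.7 + (51 - 24.9)²/24.9 + (9 - 5.1)²/5.1 + (42 - 62.0)²/62.0
   = 3.559 + 0.064 + 27.358 + 2.982 + 6.452
   = 40.41
p-value < 0.0001

Since p-value < α = 0.05, we reject H₀.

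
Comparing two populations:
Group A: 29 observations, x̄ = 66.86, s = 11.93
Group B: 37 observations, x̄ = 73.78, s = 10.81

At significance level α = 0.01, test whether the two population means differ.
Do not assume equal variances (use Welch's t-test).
Welch's two-sample t-test:
H₀: μ₁ = μ₂
H₁: μ₁ ≠ μ₂
s₁²/n₁ = 11.93²/29 = 4.9078,  s₂²/n₂ = 10.81²/37 = 3.1583
SE = √(s₁²/n₁ + s₂²/n₂) = √(4.9078 + 3.1583) = 2.8401
df (Welch-Satterthwaite) = (s₁²/n₁ + s₂²/n₂)² / [(s₁²/n₁)²/(n₁-1) + (s₂²/n₂)²/(n₂-1)] ≈ 57.21
t = (x̄₁ - x̄₂) / SE = (66.86 - 73.78) / 2.8401 = -6.92 / 2.8401 = -2.437
p-value = 0.0180

Since p-value > α = 0.01, we fail to reject H₀.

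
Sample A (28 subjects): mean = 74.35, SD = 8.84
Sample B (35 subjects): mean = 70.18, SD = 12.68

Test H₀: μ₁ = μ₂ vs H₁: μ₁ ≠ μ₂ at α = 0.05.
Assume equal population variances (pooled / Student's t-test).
Student's two-sample t-test (equal variances):
H₀: μ₁ = μ₂
H₁: μ₁ ≠ μ₂
df = n₁ + n₂ - 2 = 61
Pooled variance s_p² = [(n₁-1)s₁² + (n₂-1)s₂²] / (n₁ + n₂ - 2) = [(27)(8.84²) + (34)(12.68²)] / 61 = 124.2055
SE = √(s_p²(1/n₁ + 1/n₂)) = √(124.2055 × (1/28 + 1/35)) = 2.8257
t = (x̄₁ - x̄₂) / SE = (74.35 - 70.18) / 2.8257 = 4.17 / 2.8257 = 1.476
p-value = 0.1452

Since p-value > α = 0.05, we fail to reject H₀.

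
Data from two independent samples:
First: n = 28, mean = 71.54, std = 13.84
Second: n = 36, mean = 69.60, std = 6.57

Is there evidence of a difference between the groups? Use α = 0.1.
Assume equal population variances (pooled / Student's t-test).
Student's two-sample t-test (equal variances):
H₀: μ₁ = μ₂
H₁: μ₁ ≠ μ₂
df = n₁ + n₂ - 2 = 62
Pooled variance s_p² = [(n₁-1)s₁² + (n₂-1)s₂²] / (n₁ + n₂ - 2) = [(27)(13.84²) + (35)(6.57²)] / 62 = 107.7823
SE = √(s_p²(1/n₁ + 1/n₂)) = √(107.7823 × (1/28 + 1/36)) = 2.6160
t = (x̄₁ - x̄₂) / SE = (71.54 - 69.60) / 2.6160 = 1.94 / 2.6160 = 0.742
p-value = 0.4611

Since p-value > α = 0.1, we fail to reject H₀.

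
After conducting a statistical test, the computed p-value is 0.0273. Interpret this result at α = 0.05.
Since p = 0.0273 < α = 0.05, reject H₀.
There is sufficient evidence to reject the null hypothesis; the result is statistically significant at the 0.05 level.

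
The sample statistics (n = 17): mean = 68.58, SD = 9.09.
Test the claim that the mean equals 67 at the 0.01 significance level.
One-sample t-test:
H₀: μ = 67
H₁: μ ≠ 67
df = n - 1 = 16
t = (x̄ - μ₀) / (s/√n) = (68.58 - 67) / (9.09/√17) = 0.717
p-value = 0.4839

Since p-value > α = 0.01, we fail to reject H₀.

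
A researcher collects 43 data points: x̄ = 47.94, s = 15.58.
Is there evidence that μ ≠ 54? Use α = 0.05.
One-sample t-test:
H₀: μ = 54
H₁: μ ≠ 54
df = n - 1 = 42
t = (x̄ - μ₀) / (s/√n) = (47.94 - 54) / (15.58/√43) = -2.551
p-value = 0.0145

Since p-value < α = 0.05, we reject H₀.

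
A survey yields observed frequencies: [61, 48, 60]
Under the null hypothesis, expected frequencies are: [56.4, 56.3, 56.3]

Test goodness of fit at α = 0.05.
Chi-square goodness of fit test:
H₀: observed counts match expected distribution
H₁: observed counts differ from expected distribution
df = k - 1 = 2
χ² = Σ(O - E)²/E
   = (61 - 56.4)²/56.4 + (48 - 56.3)²/56.3 + (60 - 56.3)²/56.3
   = 0.375 + 1.224 + 0.243
   = 1.84
p-value = 0.3981

Since p-value > α = 0.05, we fail to reject H₀.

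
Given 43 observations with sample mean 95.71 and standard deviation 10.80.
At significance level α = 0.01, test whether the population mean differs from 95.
One-sample t-test:
H₀: μ = 95
H₁: μ ≠ 95
df = n - 1 = 42
t = (x̄ - μ₀) / (s/√n) = (95.71 - 95) / (10.80/√43) = 0.431
p-value = 0.6686

Since p-value > α = 0.01, we fail to reject H₀.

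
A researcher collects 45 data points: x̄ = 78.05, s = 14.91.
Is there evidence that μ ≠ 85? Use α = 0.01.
One-sample t-test:
H₀: μ = 85
H₁: μ ≠ 85
df = n - 1 = 44
t = (x̄ - μ₀) / (s/√n) = (78.05 - 85) / (14.91/√45) = -3.127
p-value = 0.0031

Since p-value < α = 0.01, we reject H₀.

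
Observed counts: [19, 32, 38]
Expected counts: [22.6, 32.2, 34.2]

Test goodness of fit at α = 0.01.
Chi-square goodness of fit test:
H₀: observed counts match expected distribution
H₁: observed counts differ from expected distribution
df = k - 1 = 2
χ² = Σ(O - E)²/E
   = (19 - 22.6)²/22.6 + (32 - 32.2)²/32.2 + (38 - 34.2)²/34.2
   = 0.573 + 0.001 + 0.422
   = 1.00
p-value = 0.6075

Since p-value > α = 0.01, we fail to reject H₀.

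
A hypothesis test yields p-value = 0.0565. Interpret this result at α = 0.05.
Since p = 0.0565 > α = 0.05, fail to reject H₀.
There is insufficient evidence to reject the null hypothesis; the result is not statistically significant at the 0.05 level.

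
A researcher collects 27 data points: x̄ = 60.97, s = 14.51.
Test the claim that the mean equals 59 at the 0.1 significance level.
One-sample t-test:
H₀: μ = 59
H₁: μ ≠ 59
df = n - 1 = 26
t = (x̄ - μ₀) / (s/√n) = (60.97 - 59) / (14.51/√27) = 0.705
p-value = 0.4868

Since p-value > α = 0.1, we fail to reject H₀.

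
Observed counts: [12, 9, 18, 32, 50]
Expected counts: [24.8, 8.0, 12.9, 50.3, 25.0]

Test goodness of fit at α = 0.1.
Chi-square goodness of fit test:
H₀: observed counts match expected distribution
H₁: observed counts differ from expected distribution
df = k - 1 = 4
χ² = Σ(O - E)²/E
   = (12 - 24.8)²/24.8 + (9 - 8.0)²/8.0 + (18 - 12.9)²/12.9 + (32 - 50.3)²/50.3 + (50 - 25.0)²/25.0
   = 6.606 + 0.125 + 2.016 + 6.658 + 25.000
   = 40.41
p-value < 0.0001

Since p-value < α = 0.1, we reject H₀.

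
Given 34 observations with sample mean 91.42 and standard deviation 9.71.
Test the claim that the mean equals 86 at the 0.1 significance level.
One-sample t-test:
H₀: μ = 86
H₁: μ ≠ 86
df = n - 1 = 33
t = (x̄ - μ₀) / (s/√n) = (91.42 - 86) / (9.71/√34) = 3.255
p-value = 0.0026

Since p-value < α = 0.1, we reject H₀.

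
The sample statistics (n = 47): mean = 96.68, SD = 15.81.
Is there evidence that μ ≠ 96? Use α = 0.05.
One-sample t-test:
H₀: μ = 96
H₁: μ ≠ 96
df = n - 1 = 46
t = (x̄ - μ₀) / (s/√n) = (96.68 - 96) / (15.81/√47) = 0.295
p-value = 0.7694

Since p-value > α = 0.05, we fail to reject H₀.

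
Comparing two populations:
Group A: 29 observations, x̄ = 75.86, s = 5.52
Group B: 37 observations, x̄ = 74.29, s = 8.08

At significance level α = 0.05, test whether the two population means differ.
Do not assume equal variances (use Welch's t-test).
Welch's two-sample t-test:
H₀: μ₁ = μ₂
H₁: μ₁ ≠ μ₂
s₁²/n₁ = 5.52²/29 = 1.0507,  s₂²/n₂ = 8.08²/37 = 1.7645
SE = √(s₁²/n₁ + s₂²/n₂) = √(1.0507 + 1.7645) = 1.6779
df (Welch-Satterthwaite) = (s₁²/n₁ + s₂²/n₂)² / [(s₁²/n₁)²/(n₁-1) + (s₂²/n₂)²/(n₂-1)] ≈ 62.94
t = (x̄₁ - x̄₂) / SE = (75.86 - 74.29) / 1.6779 = 1.57 / 1.6779 = 0.936
p-value = 0.3530

Since p-value > α = 0.05, we fail to reject H₀.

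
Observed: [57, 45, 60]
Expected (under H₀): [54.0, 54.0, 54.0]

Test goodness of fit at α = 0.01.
Chi-square goodness of fit test:
H₀: observed counts match expected distribution
H₁: observed counts differ from expected distribution
df = k - 1 = 2
χ² = Σ(O - E)²/E
   = (57 - 54.0)²/54.0 + (45 - 54.0)²/54.0 + (60 - 54.0)²/54.0
   = 0.167 + 1.500 + 0.667
   = 2.33
p-value = 0.3114

Since p-value > α = 0.01, we fail to reject H₀.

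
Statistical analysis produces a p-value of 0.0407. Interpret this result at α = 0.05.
Since p = 0.0407 < α = 0.05, reject H₀.
There is sufficient evidence to reject the null hypothesis; the result is statistically significant at the 0.05 level.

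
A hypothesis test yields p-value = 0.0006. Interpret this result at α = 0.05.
Since p = 0.0006 < α = 0.05, reject H₀.
There is sufficient evidence to reject the null hypothesis; the result is statistically significant at the 0.05 level.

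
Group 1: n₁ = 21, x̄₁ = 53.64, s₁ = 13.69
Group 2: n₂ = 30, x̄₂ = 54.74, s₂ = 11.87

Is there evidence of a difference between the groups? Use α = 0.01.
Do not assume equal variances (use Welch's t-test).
Welch's two-sample t-test:
H₀: μ₁ = μ₂
H₁: μ₁ ≠ μ₂
s₁²/n₁ = 13.69²/21 = 8.9246,  s₂²/n₂ = 11.87²/30 = 4.6966
SE = √(s₁²/n₁ + s₂²/n₂) = √(8.9246 + 4.6966) = 3.6907
df (Welch-Satterthwaite) = (s₁²/n₁ + s₂²/n₂)² / [(s₁²/n₁)²/(n₁-1) + (s₂²/n₂)²/(n₂-1)] ≈ 39.12
t = (x̄₁ - x̄₂) / SE = (53.64 - 54.74) / 3.6907 = -1.10 / 3.6907 = -0.298
p-value = 0.7672

Since p-value > α = 0.01, we fail to reject H₀.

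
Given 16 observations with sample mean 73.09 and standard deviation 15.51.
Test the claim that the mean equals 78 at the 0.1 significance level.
One-sample t-test:
H₀: μ = 78
H₁: μ ≠ 78
df = n - 1 = 15
t = (x̄ - μ₀) / (s/√n) = (73.09 - 78) / (15.51/√16) = -1.266
p-value = 0.2247

Since p-value > α = 0.1, we fail to reject H₀.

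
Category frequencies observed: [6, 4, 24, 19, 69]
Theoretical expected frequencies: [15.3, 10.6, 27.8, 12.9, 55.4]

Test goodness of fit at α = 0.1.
Chi-square goodness of fit test:
H₀: observed counts match expected distribution
H₁: observed counts differ from expected distribution
df = k - 1 = 4
χ² = Σ(O - E)²/E
   = (6 - 15.3)²/15.3 + (4 - 10.6)²/10.6 + (24 - 27.8)²/27.8 + (19 - 12.9)²/12.9 + (69 - 55.4)²/55.4
   = 5.653 + 4.109 + 0.519 + 2.884 + 3.339
   = 16.50
p-value = 0.0024

Since p-value < α = 0.1, we reject H₀.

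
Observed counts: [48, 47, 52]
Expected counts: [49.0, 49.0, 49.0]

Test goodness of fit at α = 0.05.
Chi-square goodness of fit test:
H₀: observed counts match expected distribution
H₁: observed counts differ from expected distribution
df = k - 1 = 2
χ² = Σ(O - E)²/E
   = (48 - 49.0)²/49.0 + (47 - 49.0)²/49.0 + (52 - 49.0)²/49.0
   = 0.020 + 0.082 + 0.184
   = 0.29
p-value = 0.8669

Since p-value > α = 0.05, we fail to reject H₀.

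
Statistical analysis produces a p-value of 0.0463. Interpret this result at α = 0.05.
Since p = 0.0463 < α = 0.05, reject H₀.
There is sufficient evidence to reject the null hypothesis; the result is statistically significant at the 0.05 level.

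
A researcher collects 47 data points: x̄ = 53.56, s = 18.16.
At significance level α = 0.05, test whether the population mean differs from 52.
One-sample t-test:
H₀: μ = 52
H₁: μ ≠ 52
df = n - 1 = 46
t = (x̄ - μ₀) / (s/√n) = (53.56 - 52) / (18.16/√47) = 0.589
p-value = 0.5588

Since p-value > α = 0.05, we fail to reject H₀.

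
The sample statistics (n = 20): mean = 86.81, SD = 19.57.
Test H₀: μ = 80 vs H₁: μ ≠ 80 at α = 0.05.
One-sample t-test:
H₀: μ = 80
H₁: μ ≠ 80
df = n - 1 = 19
t = (x̄ - μ₀) / (s/√n) = (86.81 - 80) / (19.57/√20) = 1.556
p-value = 0.1362

Since p-value > α = 0.05, we fail to reject H₀.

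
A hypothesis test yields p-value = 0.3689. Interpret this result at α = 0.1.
Since p = 0.3689 > α = 0.1, fail to reject H₀.
There is insufficient evidence to reject the null hypothesis; the result is not statistically significant at the 0.1 level.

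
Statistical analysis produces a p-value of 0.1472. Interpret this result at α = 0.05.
Since p = 0.1472 > α = 0.05, fail to reject H₀.
There is insufficient evidence to reject the null hypothesis; the result is not statistically significant at the 0.05 level.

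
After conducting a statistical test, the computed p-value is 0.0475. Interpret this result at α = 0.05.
Since p = 0.0475 < α = 0.05, reject H₀.
There is sufficient evidence to reject the null hypothesis; the result is statistically significant at the 0.05 level.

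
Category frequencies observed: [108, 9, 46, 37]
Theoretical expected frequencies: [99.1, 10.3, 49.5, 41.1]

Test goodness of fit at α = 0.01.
Chi-square goodness of fit test:
H₀: observed counts match expected distribution
H₁: observed counts differ from expected distribution
df = k - 1 = 3
χ² = Σ(O - E)²/E
   = (108 - 99.1)²/99.1 + (9 - 10.3)²/10.3 + (46 - 49.5)²/49.5 + (37 - 41.1)²/41.1
   = 0.799 + 0.164 + 0.247 + 0.409
   = 1.62
p-value = 0.6549

Since p-value > α = 0.01, we fail to reject H₀.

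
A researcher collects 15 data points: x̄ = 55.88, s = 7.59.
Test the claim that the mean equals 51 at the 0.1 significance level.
One-sample t-test:
H₀: μ = 51
H₁: μ ≠ 51
df = n - 1 = 14
t = (x̄ - μ₀) / (s/√n) = (55.88 - 51) / (7.59/√15) = 2.490
p-value = 0.0260

Since p-value < α = 0.1, we reject H₀.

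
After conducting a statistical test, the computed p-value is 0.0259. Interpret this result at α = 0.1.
Since p = 0.0259 < α = 0.1, reject H₀.
There is sufficient evidence to reject the null hypothesis; the result is statistically significant at the 0.1 level.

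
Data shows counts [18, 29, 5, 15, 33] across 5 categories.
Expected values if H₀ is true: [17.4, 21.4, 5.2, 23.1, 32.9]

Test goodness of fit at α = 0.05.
Chi-square goodness of fit test:
H₀: observed counts match expected distribution
H₁: observed counts differ from expected distribution
df = k - 1 = 4
χ² = Σ(O - E)²/E
   = (18 - 17.4)²/17.4 + (29 - 21.4)²/21.4 + (5 - 5.2)²/5.2 + (15 - 23.1)²/23.1 + (33 - 32.9)²/32.9
   = 0.021 + 2.699 + 0.008 + 2.840 + 0.000
   = 5.57
p-value = 0.2338

Since p-value > α = 0.05, we fail to reject H₀.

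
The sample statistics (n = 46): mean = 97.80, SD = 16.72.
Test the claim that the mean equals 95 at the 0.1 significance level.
One-sample t-test:
H₀: μ = 95
H₁: μ ≠ 95
df = n - 1 = 45
t = (x̄ - μ₀) / (s/√n) = (97.80 - 95) / (16.72/√46) = 1.136
p-value = 0.2621

Since p-value > α = 0.1, we fail to reject H₀.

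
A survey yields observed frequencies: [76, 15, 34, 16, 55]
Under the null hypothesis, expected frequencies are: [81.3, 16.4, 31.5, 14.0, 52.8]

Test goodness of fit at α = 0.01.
Chi-square goodness of fit test:
H₀: observed counts match expected distribution
H₁: observed counts differ from expected distribution
df = k - 1 = 4
χ² = Σ(O - E)²/E
   = (76 - 81.3)²/81.3 + (15 - 16.4)²/16.4 + (34 - 31.5)²/31.5 + (16 - 14.0)²/14.0 + (55 - 52.8)²/52.8
   = 0.346 + 0.120 + 0.198 + 0.286 + 0.092
   = 1.04
p-value = 0.9035

Since p-value > α = 0.01, we fail to reject H₀.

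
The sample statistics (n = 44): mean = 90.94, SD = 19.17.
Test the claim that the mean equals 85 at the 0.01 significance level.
One-sample t-test:
H₀: μ = 85
H₁: μ ≠ 85
df = n - 1 = 43
t = (x̄ - μ₀) / (s/√n) = (90.94 - 85) / (19.17/√44) = 2.055
p-value = 0.0459

Since p-value > α = 0.01, we fail to reject H₀.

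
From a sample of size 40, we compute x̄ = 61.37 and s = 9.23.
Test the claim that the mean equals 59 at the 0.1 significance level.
One-sample t-test:
H₀: μ = 59
H₁: μ ≠ 59
df = n - 1 = 39
t = (x̄ - μ₀) / (s/√n) = (61.37 - 59) / (9.23/√40) = 1.624
p-value = 0.1124

Since p-value > α = 0.1, we fail to reject H₀.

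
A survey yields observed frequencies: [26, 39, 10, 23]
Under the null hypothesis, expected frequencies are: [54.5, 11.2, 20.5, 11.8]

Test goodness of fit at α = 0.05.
Chi-square goodness of fit test:
H₀: observed counts match expected distribution
H₁: observed counts differ from expected distribution
df = k - 1 = 3
χ² = Σ(O - E)²/E
   = (26 - 54.5)²/54.5 + (39 - 11.2)²/11.2 + (10 - 20.5)²/20.5 + (23 - 11.8)²/11.8
   = 14.904 + 69.004 + 5.378 + 10.631
   = 99.92
p-value < 0.0001

Since p-value < α = 0.05, we reject H₀.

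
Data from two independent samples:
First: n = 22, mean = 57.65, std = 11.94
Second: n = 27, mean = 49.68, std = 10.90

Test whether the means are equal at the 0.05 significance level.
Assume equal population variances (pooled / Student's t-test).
Student's two-sample t-test (equal variances):
H₀: μ₁ = μ₂
H₁: μ₁ ≠ μ₂
df = n₁ + n₂ - 2 = 47
Pooled variance s_p² = [(n₁-1)s₁² + (n₂-1)s₂²] / (n₁ + n₂ - 2) = [(21)(11.94²) + (26)(10.90²)] / 47 = 129.4233
SE = √(s_p²(1/n₁ + 1/n₂)) = √(129.4233 × (1/22 + 1/27)) = 3.2675
t = (x̄₁ - x̄₂) / SE = (57.65 - 49.68) / 3.2675 = 7.97 / 3.2675 = 2.439
p-value = 0.0185

Since p-value < α = 0.05, we reject H₀.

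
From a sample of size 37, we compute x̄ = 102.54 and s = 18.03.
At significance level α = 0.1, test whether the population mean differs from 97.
One-sample t-test:
H₀: μ = 97
H₁: μ ≠ 97
df = n - 1 = 36
t = (x̄ - μ₀) / (s/√n) = (102.54 - 97) / (18.03/√37) = 1.869
p-value = 0.0698

Since p-value < α = 0.1, we reject H₀.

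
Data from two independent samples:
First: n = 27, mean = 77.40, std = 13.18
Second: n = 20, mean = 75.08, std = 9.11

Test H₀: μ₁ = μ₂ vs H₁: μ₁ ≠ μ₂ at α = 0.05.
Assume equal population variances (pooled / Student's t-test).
Student's two-sample t-test (equal variances):
H₀: μ₁ = μ₂
H₁: μ₁ ≠ μ₂
df = n₁ + n₂ - 2 = 45
Pooled variance s_p² = [(n₁-1)s₁² + (n₂-1)s₂²] / (n₁ + n₂ - 2) = [(26)(13.18²) + (19)(9.11²)] / 45 = 135.4083
SE = √(s_p²(1/n₁ + 1/n₂)) = √(135.4083 × (1/27 + 1/20)) = 3.4330
t = (x̄₁ - x̄₂) / SE = (77.40 - 75.08) / 3.4330 = 2.32 / 3.4330 = 0.676
p-value = 0.5026

Since p-value > α = 0.05, we fail to reject H₀.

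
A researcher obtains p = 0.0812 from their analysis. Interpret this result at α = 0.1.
Since p = 0.0812 < α = 0.1, reject H₀.
There is sufficient evidence to reject the null hypothesis; the result is statistically significant at the 0.1 level.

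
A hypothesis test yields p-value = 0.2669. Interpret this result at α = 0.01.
Since p = 0.2669 > α = 0.01, fail to reject H₀.
There is insufficient evidence to reject the null hypothesis; the result is not statistically significant at the 0.01 level.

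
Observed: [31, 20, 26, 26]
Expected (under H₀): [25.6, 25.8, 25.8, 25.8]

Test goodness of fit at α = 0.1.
Chi-square goodness of fit test:
H₀: observed counts match expected distribution
H₁: observed counts differ from expected distribution
df = k - 1 = 3
χ² = Σ(O - E)²/E
   = (31 - 25.6)²/25.6 + (20 - 25.8)²/25.8 + (26 - 25.8)²/25.8 + (26 - 25.8)²/25.8
   = 1.139 + 1.304 + 0.002 + 0.002
   = 2.45
p-value = 0.4851

Since p-value > α = 0.1, we fail to reject H₀.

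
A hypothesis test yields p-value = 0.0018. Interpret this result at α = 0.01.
Since p = 0.0018 < α = 0.01, reject H₀.
There is sufficient evidence to reject the null hypothesis; the result is statistically significant at the 0.01 level.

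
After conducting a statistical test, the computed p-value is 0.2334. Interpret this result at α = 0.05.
Since p = 0.2334 > α = 0.05, fail to reject H₀.
There is insufficient evidence to reject the null hypothesis; the result is not statistically significant at the 0.05 level.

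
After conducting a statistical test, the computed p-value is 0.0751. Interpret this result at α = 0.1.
Since p = 0.0751 < α = 0.1, reject H₀.
There is sufficient evidence to reject the null hypothesis; the result is statistically significant at the 0.1 level.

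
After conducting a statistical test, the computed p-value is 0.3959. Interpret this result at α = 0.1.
Since p = 0.3959 > α = 0.1, fail to reject H₀.
There is insufficient evidence to reject the null hypothesis; the result is not statistically significant at the 0.1 level.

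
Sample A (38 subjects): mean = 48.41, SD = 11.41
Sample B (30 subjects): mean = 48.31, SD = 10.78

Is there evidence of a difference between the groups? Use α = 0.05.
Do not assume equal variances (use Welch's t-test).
Welch's two-sample t-test:
H₀: μ₁ = μ₂
H₁: μ₁ ≠ μ₂
s₁²/n₁ = 11.41²/38 = 3.4260,  s₂²/n₂ = 10.78²/30 = 3.8736
SE = √(s₁²/n₁ + s₂²/n₂) = √(3.4260 + 3.8736) = 2.7018
df (Welch-Satterthwaite) = (s₁²/n₁ + s₂²/n₂)² / [(s₁²/n₁)²/(n₁-1) + (s₂²/n₂)²/(n₂-1)] ≈ 63.84
t = (x̄₁ - x̄₂) / SE = (48.41 - 48.31) / 2.7018 = 0.10 / 2.7018 = 0.037
p-value = 0.9706

Since p-value > α = 0.05, we fail to reject H₀.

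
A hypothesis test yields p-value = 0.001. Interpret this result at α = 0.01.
Since p = 0.001 < α = 0.01, reject H₀.
There is sufficient evidence to reject the null hypothesis; the result is statistically significant at the 0.01 level.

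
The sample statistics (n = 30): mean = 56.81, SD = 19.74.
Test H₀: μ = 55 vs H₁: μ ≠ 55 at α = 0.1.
One-sample t-test:
H₀: μ = 55
H₁: μ ≠ 55
df = n - 1 = 29
t = (x̄ - μ₀) / (s/√n) = (56.81 - 55) / (19.74/√30) = 0.502
p-value = 0.6193

Since p-value > α = 0.1, we fail to reject H₀.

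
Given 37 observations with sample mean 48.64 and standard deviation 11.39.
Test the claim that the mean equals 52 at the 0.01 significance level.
One-sample t-test:
H₀: μ = 52
H₁: μ ≠ 52
df = n - 1 = 36
t = (x̄ - μ₀) / (s/√n) = (48.64 - 52) / (11.39/√37) = -1.794
p-value = 0.0812

Since p-value > α = 0.01, we fail to reject H₀.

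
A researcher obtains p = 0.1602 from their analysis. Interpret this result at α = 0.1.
Since p = 0.1602 > α = 0.1, fail to reject H₀.
There is insufficient evidence to reject the null hypothesis; the result is not statistically significant at the 0.1 level.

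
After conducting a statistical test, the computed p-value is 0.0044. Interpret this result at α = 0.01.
Since p = 0.0044 < α = 0.01, reject H₀.
There is sufficient evidence to reject the null hypothesis; the result is statistically significant at the 0.01 level.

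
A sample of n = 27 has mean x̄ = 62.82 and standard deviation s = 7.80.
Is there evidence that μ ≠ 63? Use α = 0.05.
One-sample t-test:
H₀: μ = 63
H₁: μ ≠ 63
df = n - 1 = 26
t = (x̄ - μ₀) / (s/√n) = (62.82 - 63) / (7.80/√27) = -0.120
p-value = 0.9055

Since p-value > α = 0.05, we fail to reject H₀.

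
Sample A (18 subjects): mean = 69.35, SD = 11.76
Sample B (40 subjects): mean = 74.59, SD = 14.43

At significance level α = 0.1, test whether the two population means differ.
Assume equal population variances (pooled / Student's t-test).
Student's two-sample t-test (equal variances):
H₀: μ₁ = μ₂
H₁: μ₁ ≠ μ₂
df = n₁ + n₂ - 2 = 56
Pooled variance s_p² = [(n₁-1)s₁² + (n₂-1)s₂²] / (n₁ + n₂ - 2) = [(17)(11.76²) + (39)(14.43²)] / 56 = 186.9970
SE = √(s_p²(1/n₁ + 1/n₂)) = √(186.9970 × (1/18 + 1/40)) = 3.8812
t = (x̄₁ - x̄₂) / SE = (69.35 - 74.59) / 3.8812 = -5.24 / 3.8812 = -1.350
p-value = 0.1824

Since p-value > α = 0.1, we fail to reject H₀.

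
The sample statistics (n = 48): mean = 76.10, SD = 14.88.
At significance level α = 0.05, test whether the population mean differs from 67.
One-sample t-test:
H₀: μ = 67
H₁: μ ≠ 67
df = n - 1 = 47
t = (x̄ - μ₀) / (s/√n) = (76.10 - 67) / (14.88/√48) = 4.237
p-value = 0.0001

Since p-value < α = 0.05, we reject H₀.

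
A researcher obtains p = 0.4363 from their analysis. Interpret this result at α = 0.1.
Since p = 0.4363 > α = 0.1, fail to reject H₀.
There is insufficient evidence to reject the null hypothesis; the result is not statistically significant at the 0.1 level.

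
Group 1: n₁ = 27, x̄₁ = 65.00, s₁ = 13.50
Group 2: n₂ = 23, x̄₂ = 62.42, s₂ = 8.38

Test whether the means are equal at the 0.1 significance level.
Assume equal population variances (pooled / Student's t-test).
Student's two-sample t-test (equal variances):
H₀: μ₁ = μ₂
H₁: μ₁ ≠ μ₂
df = n₁ + n₂ - 2 = 48
Pooled variance s_p² = [(n₁-1)s₁² + (n₂-1)s₂²] / (n₁ + n₂ - 2) = [(26)(13.50²) + (22)(8.38²)] / 48 = 130.9049
SE = √(s_p²(1/n₁ + 1/n₂)) = √(130.9049 × (1/27 + 1/23)) = 3.2465
t = (x̄₁ - x̄₂) / SE = (65.00 - 62.42) / 3.2465 = 2.58 / 3.2465 = 0.795
p-value = 0.4307

Since p-value > α = 0.1, we fail to reject H₀.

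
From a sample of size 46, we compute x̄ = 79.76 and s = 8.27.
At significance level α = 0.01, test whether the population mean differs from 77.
One-sample t-test:
H₀: μ = 77
H₁: μ ≠ 77
df = n - 1 = 45
t = (x̄ - μ₀) / (s/√n) = (79.76 - 77) / (8.27/√46) = 2.264
p-value = 0.0285

Since p-value > α = 0.01, we fail to reject H₀.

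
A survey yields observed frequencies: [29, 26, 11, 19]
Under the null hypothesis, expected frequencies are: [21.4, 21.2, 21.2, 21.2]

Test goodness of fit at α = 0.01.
Chi-square goodness of fit test:
H₀: observed counts match expected distribution
H₁: observed counts differ from expected distribution
df = k - 1 = 3
χ² = Σ(O - E)²/E
   = (29 - 21.4)²/21.4 + (26 - 21.2)²/21.2 + (11 - 21.2)²/21.2 + (19 - 21.2)²/21.2
   = 2.699 + 1.087 + 4.908 + 0.228
   = 8.92
p-value = 0.0304

Since p-value > α = 0.01, we fail to reject H₀.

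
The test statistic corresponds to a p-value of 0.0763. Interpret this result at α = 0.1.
Since p = 0.0763 < α = 0.1, reject H₀.
There is sufficient evidence to reject the null hypothesis; the result is statistically significant at the 0.1 level.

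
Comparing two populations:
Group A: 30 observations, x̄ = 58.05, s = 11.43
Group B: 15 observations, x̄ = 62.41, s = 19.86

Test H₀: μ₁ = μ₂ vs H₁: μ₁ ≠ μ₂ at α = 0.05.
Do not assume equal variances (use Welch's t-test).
Welch's two-sample t-test:
H₀: μ₁ = μ₂
H₁: μ₁ ≠ μ₂
s₁²/n₁ = 11.43²/30 = 4.3548,  s₂²/n₂ = 19.86²/15 = 26.2946
SE = √(s₁²/n₁ + s₂²/n₂) = √(4.3548 + 26.2946) = 5.5362
df (Welch-Satterthwaite) = (s₁²/n₁ + s₂²/n₂)² / [(s₁²/n₁)²/(n₁-1) + (s₂²/n₂)²/(n₂-1)] ≈ 18.77
t = (x̄₁ - x̄₂) / SE = (58.05 - 62.41) / 5.5362 = -4.36 / 5.5362 = -0.788
p-value = 0.4408

Since p-value > α = 0.05, we fail to reject H₀.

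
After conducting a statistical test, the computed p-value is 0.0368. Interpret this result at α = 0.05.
Since p = 0.0368 < α = 0.05, reject H₀.
There is sufficient evidence to reject the null hypothesis; the result is statistically significant at the 0.05 level.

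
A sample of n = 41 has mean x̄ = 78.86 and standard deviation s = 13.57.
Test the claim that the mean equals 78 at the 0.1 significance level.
One-sample t-test:
H₀: μ = 78
H₁: μ ≠ 78
df = n - 1 = 40
t = (x̄ - μ₀) / (s/√n) = (78.86 - 78) / (13.57/√41) = 0.406
p-value = 0.6871

Since p-value > α = 0.1, we fail to reject H₀.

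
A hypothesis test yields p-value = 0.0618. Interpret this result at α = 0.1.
Since p = 0.0618 < α = 0.1, reject H₀.
There is sufficient evidence to reject the null hypothesis; the result is statistically significant at the 0.1 level.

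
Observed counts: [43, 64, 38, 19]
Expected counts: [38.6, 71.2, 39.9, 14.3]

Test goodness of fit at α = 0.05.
Chi-square goodness of fit test:
H₀: observed counts match expected distribution
H₁: observed counts differ from expected distribution
df = k - 1 = 3
χ² = Σ(O - E)²/E
   = (43 - 38.6)²/38.6 + (64 - 71.2)²/71.2 + (38 - 39.9)²/39.9 + (19 - 14.3)²/14.3
   = 0.502 + 0.728 + 0.090 + 1.545
   = 2.86
p-value = 0.4129

Since p-value > α = 0.05, we fail to reject H₀.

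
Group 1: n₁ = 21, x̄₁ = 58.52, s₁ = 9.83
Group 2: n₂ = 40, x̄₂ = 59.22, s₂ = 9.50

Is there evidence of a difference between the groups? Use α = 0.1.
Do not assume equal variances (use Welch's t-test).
Welch's two-sample t-test:
H₀: μ₁ = μ₂
H₁: μ₁ ≠ μ₂
s₁²/n₁ = 9.83²/21 = 4.6014,  s₂²/n₂ = 9.50²/40 = 2.2563
SE = √(s₁²/n₁ + s₂²/n₂) = √(4.6014 + 2.2563) = 2.6187
df (Welch-Satterthwaite) = (s₁²/n₁ + s₂²/n₂)² / [(s₁²/n₁)²/(n₁-1) + (s₂²/n₂)²/(n₂-1)] ≈ 39.55
t = (x̄₁ - x̄₂) / SE = (58.52 - 59.22) / 2.6187 = -0.70 / 2.6187 = -0.267
p-value = 0.7906

Since p-value > α = 0.1, we fail to reject H₀.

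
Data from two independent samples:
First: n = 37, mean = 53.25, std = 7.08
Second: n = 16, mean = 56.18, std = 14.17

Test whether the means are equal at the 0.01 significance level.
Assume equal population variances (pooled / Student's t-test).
Student's two-sample t-test (equal variances):
H₀: μ₁ = μ₂
H₁: μ₁ ≠ μ₂
df = n₁ + n₂ - 2 = 51
Pooled variance s_p² = [(n₁-1)s₁² + (n₂-1)s₂²] / (n₁ + n₂ - 2) = [(36)(7.08²) + (15)(14.17²)] / 51 = 94.4389
SE = √(s_p²(1/n₁ + 1/n₂)) = √(94.4389 × (1/37 + 1/16)) = 2.9077
t = (x̄₁ - x̄₂) / SE = (53.25 - 56.18) / 2.9077 = -2.93 / 2.9077 = -1.008
p-value = 0.3184

Since p-value > α = 0.01, we fail to reject H₀.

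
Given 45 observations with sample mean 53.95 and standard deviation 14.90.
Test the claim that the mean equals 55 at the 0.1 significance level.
One-sample t-test:
H₀: μ = 55
H₁: μ ≠ 55
df = n - 1 = 44
t = (x̄ - μ₀) / (s/√n) = (53.95 - 55) / (14.90/√45) = -0.473
p-value = 0.6387

Since p-value > α = 0.1, we fail to reject H₀.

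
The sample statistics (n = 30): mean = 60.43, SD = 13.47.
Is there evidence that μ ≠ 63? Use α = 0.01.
One-sample t-test:
H₀: μ = 63
H₁: μ ≠ 63
df = n - 1 = 29
t = (x̄ - μ₀) / (s/√n) = (60.43 - 63) / (13.47/√30) = -1.045
p-value = 0.3046

Since p-value > α = 0.01, we fail to reject H₀.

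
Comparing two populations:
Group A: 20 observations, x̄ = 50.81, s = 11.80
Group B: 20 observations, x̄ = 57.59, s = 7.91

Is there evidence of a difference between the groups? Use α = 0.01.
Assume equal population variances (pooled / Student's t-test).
Student's two-sample t-test (equal variances):
H₀: μ₁ = μ₂
H₁: μ₁ ≠ μ₂
df = n₁ + n₂ - 2 = 38
Pooled variance s_p² = [(n₁-1)s₁² + (n₂-1)s₂²] / (n₁ + n₂ - 2) = [(19)(11.80²) + (19)(7.91²)] / 38 = 100.9041
SE = √(s_p²(1/n₁ + 1/n₂)) = √(100.9041 × (1/20 + 1/20)) = 3.1765
t = (x̄₁ - x̄₂) / SE = (50.81 - 57.59) / 3.1765 = -6.78 / 3.1765 = -2.134
p-value = 0.0393

Since p-value > α = 0.01, we fail to reject H₀.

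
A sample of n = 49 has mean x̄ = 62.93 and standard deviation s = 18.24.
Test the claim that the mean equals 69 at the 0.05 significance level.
One-sample t-test:
H₀: μ = 69
H₁: μ ≠ 69
df = n - 1 = 48
t = (x̄ - μ₀) / (s/√n) = (62.93 - 69) / (18.24/√49) = -2.329
p-value = 0.0241

Since p-value < α = 0.05, we reject H₀.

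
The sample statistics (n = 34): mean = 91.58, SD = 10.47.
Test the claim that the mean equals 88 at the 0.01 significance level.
One-sample t-test:
H₀: μ = 88
H₁: μ ≠ 88
df = n - 1 = 33
t = (x̄ - μ₀) / (s/√n) = (91.58 - 88) / (10.47/√34) = 1.994
p-value = 0.0545

Since p-value > α = 0.01, we fail to reject H₀.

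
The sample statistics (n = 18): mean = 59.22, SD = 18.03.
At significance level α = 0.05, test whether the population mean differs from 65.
One-sample t-test:
H₀: μ = 65
H₁: μ ≠ 65
df = n - 1 = 17
t = (x̄ - μ₀) / (s/√n) = (59.22 - 65) / (18.03/√18) = -1.360
p-value = 0.1916

Since p-value > α = 0.05, we fail to reject H₀.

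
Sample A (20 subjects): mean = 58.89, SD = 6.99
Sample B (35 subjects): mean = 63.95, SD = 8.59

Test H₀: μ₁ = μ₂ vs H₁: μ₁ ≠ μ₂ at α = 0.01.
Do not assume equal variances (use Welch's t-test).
Welch's two-sample t-test:
H₀: μ₁ = μ₂
H₁: μ₁ ≠ μ₂
s₁²/n₁ = 6.99²/20 = 2.4430,  s₂²/n₂ = 8.59²/35 = 2.1082
SE = √(s₁²/n₁ + s₂²/n₂) = √(2.4430 + 2.1082) = 2.1334
df (Welch-Satterthwaite) = (s₁²/n₁ + s₂²/n₂)² / [(s₁²/n₁)²/(n₁-1) + (s₂²/n₂)²/(n₂-1)] ≈ 46.56
t = (x̄₁ - x̄₂) / SE = (58.89 - 63.95) / 2.1334 = -5.06 / 2.1334 = -2.372
p-value = 0.0219

Since p-value > α = 0.01, we fail to reject H₀.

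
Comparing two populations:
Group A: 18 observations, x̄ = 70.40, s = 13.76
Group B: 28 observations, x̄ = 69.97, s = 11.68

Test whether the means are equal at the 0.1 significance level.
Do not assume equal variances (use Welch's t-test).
Welch's two-sample t-test:
H₀: μ₁ = μ₂
H₁: μ₁ ≠ μ₂
s₁²/n₁ = 13.76²/18 = 10.5188,  s₂²/n₂ = 11.68²/28 = 4.8722
SE = √(s₁²/n₁ + s₂²/n₂) = √(10.5188 + 4.8722) = 3.9231
df (Welch-Satterthwaite) = (s₁²/n₁ + s₂²/n₂)² / [(s₁²/n₁)²/(n₁-1) + (s₂²/n₂)²/(n₂-1)] ≈ 32.06
t = (x̄₁ - x̄₂) / SE = (70.40 - 69.97) / 3.9231 = 0.43 / 3.9231 = 0.110
p-value = 0.9134

Since p-value > α = 0.1, we fail to reject H₀.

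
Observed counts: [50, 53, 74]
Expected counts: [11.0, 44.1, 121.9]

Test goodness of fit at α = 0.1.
Chi-square goodness of fit test:
H₀: observed counts match expected distribution
H₁: observed counts differ from expected distribution
df = k - 1 = 2
χ² = Σ(O - E)²/E
   = (50 - 11.0)²/11.0 + (53 - 44.1)²/44.1 + (74 - 121.9)²/121.9
   = 138.273 + 1.796 + 18.822
   = 158.89
p-value < 0.0001

Since p-value < α = 0.1, we reject H₀.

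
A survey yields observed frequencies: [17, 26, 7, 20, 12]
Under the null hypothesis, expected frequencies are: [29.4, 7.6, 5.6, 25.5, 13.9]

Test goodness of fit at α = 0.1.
Chi-square goodness of fit test:
H₀: observed counts match expected distribution
H₁: observed counts differ from expected distribution
df = k - 1 = 4
χ² = Σ(O - E)²/E
   = (17 - 29.4)²/29.4 + (26 - 7.6)²/7.6 + (7 - 5.6)²/5.6 + (20 - 25.5)²/25.5 + (12 - 13.9)²/13.9
   = 5.230 + 44.547 + 0.350 + 1.186 + 0.260
   = 51.57
p-value < 0.0001

Since p-value < α = 0.1, we reject H₀.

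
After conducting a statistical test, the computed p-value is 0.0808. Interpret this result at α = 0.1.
Since p = 0.0808 < α = 0.1, reject H₀.
There is sufficient evidence to reject the null hypothesis; the result is statistically significant at the 0.1 level.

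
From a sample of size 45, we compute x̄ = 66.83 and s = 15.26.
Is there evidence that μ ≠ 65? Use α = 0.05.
One-sample t-test:
H₀: μ = 65
H₁: μ ≠ 65
df = n - 1 = 44
t = (x̄ - μ₀) / (s/√n) = (66.83 - 65) / (15.26/√45) = 0.804
p-value = 0.4255

Since p-value > α = 0.05, we fail to reject H₀.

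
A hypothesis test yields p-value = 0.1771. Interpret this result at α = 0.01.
Since p = 0.1771 > α = 0.01, fail to reject H₀.
There is insufficient evidence to reject the null hypothesis; the result is not statistically significant at the 0.01 level.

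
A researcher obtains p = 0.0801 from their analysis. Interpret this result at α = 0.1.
Since p = 0.0801 < α = 0.1, reject H₀.
There is sufficient evidence to reject the null hypothesis; the result is statistically significant at the 0.1 level.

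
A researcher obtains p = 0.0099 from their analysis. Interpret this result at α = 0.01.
Since p = 0.0099 < α = 0.01, reject H₀.
There is sufficient evidence to reject the null hypothesis; the result is statistically significant at the 0.01 level.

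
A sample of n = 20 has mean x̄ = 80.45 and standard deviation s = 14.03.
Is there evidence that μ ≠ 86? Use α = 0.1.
One-sample t-test:
H₀: μ = 86
H₁: μ ≠ 86
df = n - 1 = 19
t = (x̄ - μ₀) / (s/√n) = (80.45 - 86) / (14.03/√20) = -1.769
p-value = 0.0929

Since p-value < α = 0.1, we reject H₀.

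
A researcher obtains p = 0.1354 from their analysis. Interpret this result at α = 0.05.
Since p = 0.1354 > α = 0.05, fail to reject H₀.
There is insufficient evidence to reject the null hypothesis; the result is not statistically significant at the 0.05 level.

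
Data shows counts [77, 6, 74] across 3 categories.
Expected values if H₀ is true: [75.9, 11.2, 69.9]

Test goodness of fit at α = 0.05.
Chi-square goodness of fit test:
H₀: observed counts match expected distribution
H₁: observed counts differ from expected distribution
df = k - 1 = 2
χ² = Σ(O - E)²/E
   = (77 - 75.9)²/75.9 + (6 - 11.2)²/11.2 + (74 - 69.9)²/69.9
   = 0.016 + 2.414 + 0.240
   = 2.67
p-value = 0.2631

Since p-value > α = 0.05, we fail to reject H₀.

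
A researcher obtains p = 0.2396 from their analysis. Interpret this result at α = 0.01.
Since p = 0.2396 > α = 0.01, fail to reject H₀.
There is insufficient evidence to reject the null hypothesis; the result is not statistically significant at the 0.01 level.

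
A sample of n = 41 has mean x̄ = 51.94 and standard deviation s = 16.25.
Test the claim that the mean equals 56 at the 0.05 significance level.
One-sample t-test:
H₀: μ = 56
H₁: μ ≠ 56
df = n - 1 = 40
t = (x̄ - μ₀) / (s/√n) = (51.94 - 56) / (16.25/√41) = -1.600
p-value = 0.1175

Since p-value > α = 0.05, we fail to reject H₀.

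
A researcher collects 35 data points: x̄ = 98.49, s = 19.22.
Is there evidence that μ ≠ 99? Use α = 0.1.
One-sample t-test:
H₀: μ = 99
H₁: μ ≠ 99
df = n - 1 = 34
t = (x̄ - μ₀) / (s/√n) = (98.49 - 99) / (19.22/√35) = -0.157
p-value = 0.8762

Since p-value > α = 0.1, we fail to reject H₀.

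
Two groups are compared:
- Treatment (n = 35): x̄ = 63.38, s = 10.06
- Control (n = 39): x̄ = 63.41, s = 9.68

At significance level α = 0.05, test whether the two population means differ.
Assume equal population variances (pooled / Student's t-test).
Student's two-sample t-test (equal variances):
H₀: μ₁ = μ₂
H₁: μ₁ ≠ μ₂
df = n₁ + n₂ - 2 = 72
Pooled variance s_p² = [(n₁-1)s₁² + (n₂-1)s₂²] / (n₁ + n₂ - 2) = [(34)(10.06²) + (38)(9.68²)] / 72 = 97.2446
SE = √(s_p²(1/n₁ + 1/n₂)) = √(97.2446 × (1/35 + 1/39)) = 2.2961
t = (x̄₁ - x̄₂) / SE = (63.38 - 63.41) / 2.2961 = -0.03 / 2.2961 = -0.013
p-value = 0.9896

Since p-value > α = 0.05, we fail to reject H₀.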